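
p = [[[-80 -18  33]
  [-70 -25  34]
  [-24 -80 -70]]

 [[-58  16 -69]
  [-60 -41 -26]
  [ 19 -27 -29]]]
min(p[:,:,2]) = -70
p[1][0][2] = -69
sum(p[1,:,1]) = -52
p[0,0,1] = -18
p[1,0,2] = -69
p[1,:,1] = [16, -41, -27]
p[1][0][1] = 16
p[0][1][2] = 34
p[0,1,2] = 34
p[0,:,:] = [[-80, -18, 33], [-70, -25, 34], [-24, -80, -70]]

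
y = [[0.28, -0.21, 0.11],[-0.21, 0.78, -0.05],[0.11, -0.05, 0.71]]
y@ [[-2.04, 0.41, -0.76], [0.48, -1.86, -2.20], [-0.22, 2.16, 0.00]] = [[-0.70, 0.74, 0.25], [0.81, -1.64, -1.56], [-0.40, 1.67, 0.03]]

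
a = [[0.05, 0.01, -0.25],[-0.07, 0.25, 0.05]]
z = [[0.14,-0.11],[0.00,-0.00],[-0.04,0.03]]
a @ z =[[0.02, -0.01], [-0.01, 0.01]]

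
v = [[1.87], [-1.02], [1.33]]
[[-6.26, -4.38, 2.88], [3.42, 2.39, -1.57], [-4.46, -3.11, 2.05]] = v @ [[-3.35, -2.34, 1.54]]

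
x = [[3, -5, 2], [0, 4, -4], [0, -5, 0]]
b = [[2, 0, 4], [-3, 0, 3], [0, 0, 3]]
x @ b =[[21, 0, 3], [-12, 0, 0], [15, 0, -15]]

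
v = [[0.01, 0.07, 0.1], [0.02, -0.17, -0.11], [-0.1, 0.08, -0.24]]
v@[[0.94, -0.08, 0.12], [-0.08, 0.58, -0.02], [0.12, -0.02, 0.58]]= [[0.02, 0.04, 0.06], [0.02, -0.10, -0.06], [-0.13, 0.06, -0.15]]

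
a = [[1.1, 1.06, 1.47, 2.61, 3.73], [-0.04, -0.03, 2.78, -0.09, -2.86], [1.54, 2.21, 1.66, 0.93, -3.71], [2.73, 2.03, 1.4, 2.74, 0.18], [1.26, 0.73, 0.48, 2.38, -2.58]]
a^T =[[1.10, -0.04, 1.54, 2.73, 1.26], [1.06, -0.03, 2.21, 2.03, 0.73], [1.47, 2.78, 1.66, 1.40, 0.48], [2.61, -0.09, 0.93, 2.74, 2.38], [3.73, -2.86, -3.71, 0.18, -2.58]]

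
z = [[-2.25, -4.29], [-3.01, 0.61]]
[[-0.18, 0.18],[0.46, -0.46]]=z@[[-0.13, 0.13], [0.11, -0.11]]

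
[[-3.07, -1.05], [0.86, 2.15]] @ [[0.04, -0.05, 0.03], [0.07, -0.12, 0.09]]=[[-0.2,  0.28,  -0.19],[0.18,  -0.3,  0.22]]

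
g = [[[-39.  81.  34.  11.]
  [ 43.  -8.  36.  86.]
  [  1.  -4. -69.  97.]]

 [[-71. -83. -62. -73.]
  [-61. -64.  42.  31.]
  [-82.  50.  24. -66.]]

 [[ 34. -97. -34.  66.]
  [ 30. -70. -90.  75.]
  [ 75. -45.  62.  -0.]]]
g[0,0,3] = 11.0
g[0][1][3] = 86.0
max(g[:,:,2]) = 62.0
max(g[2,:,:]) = 75.0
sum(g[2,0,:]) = -31.0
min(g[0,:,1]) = -8.0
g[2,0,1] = -97.0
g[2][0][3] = 66.0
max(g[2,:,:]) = 75.0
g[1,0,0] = -71.0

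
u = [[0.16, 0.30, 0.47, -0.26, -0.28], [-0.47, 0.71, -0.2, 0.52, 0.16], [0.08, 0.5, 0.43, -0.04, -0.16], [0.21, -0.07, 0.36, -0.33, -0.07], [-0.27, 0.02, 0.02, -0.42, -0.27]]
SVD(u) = [[-0.35, 0.56, -0.04, 0.39, 0.64], [0.80, 0.44, 0.13, -0.3, 0.24], [-0.09, 0.67, -0.21, 0.08, -0.7], [-0.43, 0.15, -0.12, -0.87, 0.15], [-0.20, 0.13, 0.96, -0.03, -0.14]] @ diag([1.1617374651780819, 0.9953995197125848, 0.5222703448430123, 0.11907434052411392, 0.000920045579516961]) @ [[-0.41, 0.38, -0.45, 0.64, 0.28], [-0.07, 0.81, 0.53, -0.05, -0.24], [-0.71, 0.0, -0.31, -0.53, -0.35], [0.3, 0.00, -0.32, 0.33, -0.83], [0.48, 0.44, -0.57, -0.45, 0.21]]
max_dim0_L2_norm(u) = 0.92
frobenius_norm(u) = 1.62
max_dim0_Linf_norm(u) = 0.71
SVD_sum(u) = [[0.17,  -0.16,  0.18,  -0.26,  -0.11], [-0.38,  0.36,  -0.42,  0.59,  0.26], [0.04,  -0.04,  0.05,  -0.07,  -0.03], [0.21,  -0.19,  0.23,  -0.32,  -0.14], [0.10,  -0.09,  0.11,  -0.15,  -0.07]] + [[-0.04, 0.46, 0.29, -0.03, -0.14], [-0.03, 0.35, 0.23, -0.02, -0.11], [-0.04, 0.54, 0.35, -0.03, -0.16], [-0.01, 0.12, 0.08, -0.01, -0.04], [-0.01, 0.11, 0.07, -0.01, -0.03]] + [[0.02, -0.00, 0.01, 0.01, 0.01], [-0.05, 0.0, -0.02, -0.04, -0.02], [0.08, -0.00, 0.03, 0.06, 0.04], [0.04, -0.00, 0.02, 0.03, 0.02], [-0.36, 0.0, -0.16, -0.26, -0.18]] + [[0.01, 0.0, -0.01, 0.02, -0.04], [-0.01, -0.00, 0.01, -0.01, 0.03], [0.00, 0.00, -0.0, 0.00, -0.01], [-0.03, -0.0, 0.03, -0.03, 0.09], [-0.0, -0.00, 0.0, -0.00, 0.00]] + [[0.00, 0.00, -0.0, -0.00, 0.00],[0.0, 0.0, -0.00, -0.00, 0.0],[-0.00, -0.00, 0.00, 0.00, -0.00],[0.00, 0.0, -0.0, -0.00, 0.00],[-0.0, -0.0, 0.00, 0.00, -0.0]]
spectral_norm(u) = 1.16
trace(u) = 0.70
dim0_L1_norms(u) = [1.19, 1.6, 1.48, 1.57, 0.94]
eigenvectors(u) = [[0.48-0.12j, (0.48+0.12j), -0.48+0.00j, -0.30+0.06j, -0.30-0.06j], [(0.1+0.54j), (0.1-0.54j), -0.44+0.00j, -0.11-0.12j, (-0.11+0.12j)], [0.55+0.00j, 0.55-0.00j, (0.57+0j), -0.09+0.07j, -0.09-0.07j], [0.24-0.19j, (0.24+0.19j), (0.45+0j), (0.19+0.27j), (0.19-0.27j)], [-0.15+0.21j, (-0.15-0.21j), -0.21+0.00j, (-0.87+0j), -0.87-0.00j]]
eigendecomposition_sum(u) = [[(0.09+0.21j), (0.17-0.31j), 0.18+0.06j, 0.01-0.20j, -0.07-0.08j], [-0.23+0.09j, (0.33+0.21j), -0.07+0.20j, (0.22+0.02j), 0.10-0.07j], [(0.04+0.25j), 0.27-0.29j, (0.18+0.11j), (0.06-0.21j), (-0.05-0.11j)], [(0.1+0.09j), 0.02-0.22j, (0.12-0.01j), -0.05-0.11j, (-0.06-0.03j)], [-0.10-0.05j, (0.04+0.18j), (-0.09+0.04j), 0.06+0.08j, (0.06+0.01j)]] + [[0.09-0.21j, (0.17+0.31j), 0.18-0.06j, 0.01+0.20j, (-0.07+0.08j)], [(-0.23-0.09j), (0.33-0.21j), -0.07-0.20j, 0.22-0.02j, 0.10+0.07j], [(0.04-0.25j), (0.27+0.29j), 0.18-0.11j, (0.06+0.21j), (-0.05+0.11j)], [(0.1-0.09j), 0.02+0.22j, (0.12+0.01j), (-0.05+0.11j), -0.06+0.03j], [-0.10+0.05j, (0.04-0.18j), -0.09-0.04j, (0.06-0.08j), (0.06-0.01j)]] + [[0j, -0j, -0.00-0.00j, 0j, -0.00-0.00j], [0j, -0j, -0.00-0.00j, 0.00+0.00j, (-0-0j)], [(-0-0j), (-0+0j), 0j, (-0-0j), 0j], [(-0-0j), (-0+0j), 0j, (-0-0j), 0j], [0j, 0.00-0.00j, (-0-0j), 0.00+0.00j, (-0-0j)]] + [[-0.01-0.00j, (-0.02-0.06j), (0.05+0.09j), -0.14-0.18j, (-0.07-0j)],[-0.00-0.01j, (0.02-0.03j), -0.03+0.05j, 0.04-0.11j, -0.02-0.03j],[-0.00+0.00j, -0.02-0.02j, 0.03+0.02j, (-0.08-0.04j), (-0.03+0.01j)],[0.01j, -0.05+0.05j, 0.06-0.09j, (-0.12+0.21j), 0.03+0.07j],[-0.03-0.02j, (-0.03-0.18j), (0.1+0.28j), (-0.27-0.57j), -0.19-0.05j]] + [[(-0.01+0j), -0.02+0.06j, 0.05-0.09j, -0.14+0.18j, -0.07+0.00j], [(-0+0.01j), (0.02+0.03j), (-0.03-0.05j), (0.04+0.11j), -0.02+0.03j], [-0.00-0.00j, -0.02+0.02j, (0.03-0.02j), -0.08+0.04j, -0.03-0.01j], [0.00-0.01j, -0.05-0.05j, (0.06+0.09j), (-0.12-0.21j), (0.03-0.07j)], [(-0.03+0.02j), -0.03+0.18j, (0.1-0.28j), -0.27+0.57j, -0.19+0.05j]]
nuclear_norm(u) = 2.80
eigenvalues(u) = [(0.61+0.42j), (0.61-0.42j), 0j, (-0.26+0.15j), (-0.26-0.15j)]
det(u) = 0.00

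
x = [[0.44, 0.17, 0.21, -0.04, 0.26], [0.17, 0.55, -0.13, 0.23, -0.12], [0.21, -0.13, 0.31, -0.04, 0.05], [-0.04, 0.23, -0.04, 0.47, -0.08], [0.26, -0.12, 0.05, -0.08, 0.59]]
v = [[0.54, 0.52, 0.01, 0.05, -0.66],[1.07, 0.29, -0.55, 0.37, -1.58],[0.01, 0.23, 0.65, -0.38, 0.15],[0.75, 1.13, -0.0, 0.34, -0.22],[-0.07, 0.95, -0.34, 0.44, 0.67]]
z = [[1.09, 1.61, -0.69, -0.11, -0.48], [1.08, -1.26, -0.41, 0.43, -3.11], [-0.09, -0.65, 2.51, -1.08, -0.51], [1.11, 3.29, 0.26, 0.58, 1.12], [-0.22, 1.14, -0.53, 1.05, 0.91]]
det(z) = 7.39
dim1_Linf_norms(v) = [0.66, 1.58, 0.65, 1.13, 0.95]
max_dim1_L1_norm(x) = 1.2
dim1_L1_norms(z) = [3.98, 6.29, 4.84, 6.36, 3.85]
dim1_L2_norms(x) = [0.58, 0.64, 0.4, 0.53, 0.66]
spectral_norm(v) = 2.44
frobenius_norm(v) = 3.08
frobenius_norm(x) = 1.28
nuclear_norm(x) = 2.36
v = x @ z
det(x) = -0.00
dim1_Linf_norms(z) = [1.61, 3.11, 2.51, 3.29, 1.14]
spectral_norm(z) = 4.88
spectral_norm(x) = 0.90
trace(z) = 3.83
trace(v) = 2.49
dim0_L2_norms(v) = [1.42, 1.61, 0.92, 0.77, 1.86]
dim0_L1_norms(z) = [3.59, 7.95, 4.4, 3.25, 6.13]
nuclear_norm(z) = 11.98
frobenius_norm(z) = 6.54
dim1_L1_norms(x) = [1.12, 1.2, 0.74, 0.86, 1.1]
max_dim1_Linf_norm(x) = 0.59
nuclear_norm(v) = 5.15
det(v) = -0.00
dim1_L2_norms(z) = [2.12, 3.57, 2.86, 3.7, 1.89]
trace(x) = 2.36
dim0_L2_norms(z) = [1.91, 4.09, 2.7, 1.67, 3.5]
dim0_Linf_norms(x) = [0.44, 0.55, 0.31, 0.47, 0.59]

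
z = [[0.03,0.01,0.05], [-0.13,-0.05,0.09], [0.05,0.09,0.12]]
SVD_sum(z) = [[0.03, 0.03, 0.03], [-0.03, -0.03, -0.03], [0.09, 0.09, 0.08]] + [[-0.01, -0.0, 0.01], [-0.1, -0.02, 0.12], [-0.03, -0.01, 0.04]] + [[0.01, -0.02, 0.01], [-0.0, 0.00, -0.00], [-0.00, 0.01, -0.00]]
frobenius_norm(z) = 0.24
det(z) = -0.00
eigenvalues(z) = [-0.1, 0.04, 0.16]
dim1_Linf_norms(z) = [0.05, 0.13, 0.12]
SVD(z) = [[0.31,0.11,-0.95],[-0.33,0.94,0.01],[0.89,0.31,0.33]] @ diag([0.16717518223581807, 0.1656685802667287, 0.02462478338640764]) @ [[0.58, 0.6, 0.55], [-0.63, -0.11, 0.77], [-0.52, 0.79, -0.31]]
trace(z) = 0.10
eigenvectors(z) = [[-0.08,-0.69,0.37],  [-0.92,0.65,0.16],  [0.39,-0.32,0.91]]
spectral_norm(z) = 0.17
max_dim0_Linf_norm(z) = 0.13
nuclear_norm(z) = 0.36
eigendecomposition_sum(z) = [[-0.01, -0.01, 0.0],[-0.09, -0.07, 0.05],[0.04, 0.03, -0.02]] + [[0.04, -0.01, -0.01], [-0.04, 0.01, 0.01], [0.02, -0.0, -0.01]] + [[-0.00, 0.03, 0.06], [-0.00, 0.01, 0.03], [-0.01, 0.06, 0.15]]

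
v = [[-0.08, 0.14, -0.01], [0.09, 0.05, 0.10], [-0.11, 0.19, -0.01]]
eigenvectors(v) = [[0.53, -0.63, 0.39],  [-0.45, -0.32, 0.74],  [0.71, 0.71, 0.54]]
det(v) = -0.00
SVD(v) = [[-0.59,-0.01,-0.81], [0.03,-1.00,-0.01], [-0.81,-0.03,0.59]] @ diag([0.27286932712495005, 0.143311357473475, 0.0020457598800663083]) @ [[0.51,-0.86,0.06], [-0.6,-0.40,-0.69], [-0.62,-0.32,0.72]]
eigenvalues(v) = [-0.21, 0.0, 0.17]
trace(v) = -0.04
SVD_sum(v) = [[-0.08, 0.14, -0.01], [0.00, -0.01, 0.00], [-0.11, 0.19, -0.01]] + [[0.00, 0.0, 0.00], [0.09, 0.06, 0.10], [0.0, 0.00, 0.0]] + [[0.00, 0.0, -0.00], [0.0, 0.00, -0.0], [-0.0, -0.0, 0.00]]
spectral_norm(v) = 0.27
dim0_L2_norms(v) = [0.16, 0.24, 0.1]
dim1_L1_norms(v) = [0.23, 0.24, 0.31]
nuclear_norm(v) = 0.42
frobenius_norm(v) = 0.31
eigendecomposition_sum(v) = [[-0.09, 0.08, -0.04], [0.08, -0.07, 0.04], [-0.12, 0.10, -0.06]] + [[0.0, 0.0, -0.0],[0.0, 0.00, -0.0],[-0.0, -0.00, 0.0]] + [[0.01, 0.06, 0.03], [0.01, 0.12, 0.06], [0.01, 0.09, 0.05]]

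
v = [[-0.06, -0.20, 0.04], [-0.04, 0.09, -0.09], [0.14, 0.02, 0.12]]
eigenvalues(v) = [(0.22+0j), (-0.03+0.01j), (-0.03-0.01j)]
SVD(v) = [[0.89, 0.19, 0.41], [-0.46, 0.39, 0.8], [-0.0, -0.90, 0.43]] @ diag([0.23470620922434207, 0.2056262604329254, 0.005553050684993359]) @ [[-0.15, -0.93, 0.32], [-0.75, -0.11, -0.66], [0.65, -0.34, -0.68]]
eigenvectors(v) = [[0.52+0.00j, 0.74+0.00j, (0.74-0j)], [(-0.59+0j), (-0.22-0.04j), -0.22+0.04j], [(0.62+0j), (-0.64-0.03j), -0.64+0.03j]]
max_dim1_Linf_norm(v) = 0.2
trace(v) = 0.15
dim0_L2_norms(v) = [0.16, 0.22, 0.16]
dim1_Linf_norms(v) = [0.2, 0.09, 0.14]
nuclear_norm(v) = 0.45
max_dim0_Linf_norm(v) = 0.2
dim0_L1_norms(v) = [0.24, 0.31, 0.25]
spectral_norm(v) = 0.23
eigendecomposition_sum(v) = [[(0.05+0j), (-0.06-0j), 0.08+0.00j], [-0.06-0.00j, 0.07+0.00j, (-0.09-0j)], [0.06+0.00j, (-0.08-0j), 0.09+0.00j]] + [[(-0.05-0.16j),  (-0.07-0.25j),  (-0.02-0.1j)], [0.01+0.05j,  0.01+0.08j,  0.00+0.03j], [0.04+0.14j,  0.05+0.22j,  (0.01+0.09j)]] + [[(-0.05+0.16j), (-0.07+0.25j), (-0.02+0.1j)],[0.01-0.05j, 0.01-0.08j, 0.00-0.03j],[0.04-0.14j, 0.05-0.22j, (0.01-0.09j)]]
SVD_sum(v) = [[-0.03, -0.19, 0.07], [0.02, 0.10, -0.03], [0.00, 0.00, -0.0]] + [[-0.03, -0.00, -0.03], [-0.06, -0.01, -0.05], [0.14, 0.02, 0.12]] + [[0.00, -0.00, -0.0], [0.00, -0.0, -0.0], [0.00, -0.00, -0.0]]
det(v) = 0.00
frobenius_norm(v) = 0.31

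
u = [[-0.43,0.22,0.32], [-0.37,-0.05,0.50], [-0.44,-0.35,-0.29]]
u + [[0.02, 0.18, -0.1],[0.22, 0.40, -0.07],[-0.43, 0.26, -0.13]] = [[-0.41, 0.40, 0.22], [-0.15, 0.35, 0.43], [-0.87, -0.09, -0.42]]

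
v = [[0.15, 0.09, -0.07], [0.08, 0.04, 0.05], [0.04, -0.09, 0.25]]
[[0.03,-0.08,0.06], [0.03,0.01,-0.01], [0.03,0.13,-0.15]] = v @ [[0.13, -0.37, -0.17],[0.23, 0.22, 0.63],[0.18, 0.64, -0.36]]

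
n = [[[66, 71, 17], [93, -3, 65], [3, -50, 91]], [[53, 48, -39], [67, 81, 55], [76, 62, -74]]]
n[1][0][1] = 48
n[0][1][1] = -3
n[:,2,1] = [-50, 62]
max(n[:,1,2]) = 65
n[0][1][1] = -3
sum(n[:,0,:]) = 216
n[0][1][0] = 93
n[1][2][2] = -74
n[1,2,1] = 62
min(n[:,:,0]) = 3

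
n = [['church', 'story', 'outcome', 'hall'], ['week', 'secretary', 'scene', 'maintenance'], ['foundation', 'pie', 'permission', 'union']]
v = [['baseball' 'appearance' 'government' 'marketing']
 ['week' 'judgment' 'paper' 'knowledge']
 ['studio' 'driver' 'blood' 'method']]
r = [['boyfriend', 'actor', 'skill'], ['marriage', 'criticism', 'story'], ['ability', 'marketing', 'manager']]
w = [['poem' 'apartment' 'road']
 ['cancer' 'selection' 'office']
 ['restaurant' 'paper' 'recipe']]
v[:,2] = ['government', 'paper', 'blood']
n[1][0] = 'week'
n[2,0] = 'foundation'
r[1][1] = 'criticism'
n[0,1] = 'story'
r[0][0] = 'boyfriend'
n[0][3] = 'hall'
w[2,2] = 'recipe'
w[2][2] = 'recipe'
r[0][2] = 'skill'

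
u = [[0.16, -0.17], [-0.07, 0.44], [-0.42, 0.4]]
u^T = [[0.16, -0.07, -0.42],[-0.17, 0.44, 0.4]]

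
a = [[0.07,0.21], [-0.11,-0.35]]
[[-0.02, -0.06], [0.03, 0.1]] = a@[[0.2, -0.40], [-0.16, -0.15]]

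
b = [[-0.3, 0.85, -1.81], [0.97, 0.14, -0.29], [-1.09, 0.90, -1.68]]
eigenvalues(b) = [-2.72, 0.78, 0.1]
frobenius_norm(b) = 3.15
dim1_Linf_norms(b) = [1.81, 0.97, 1.68]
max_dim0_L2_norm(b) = 2.49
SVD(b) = [[-0.67, -0.36, -0.65], [0.01, -0.88, 0.47], [-0.74, 0.31, 0.6]] @ diag([2.9333565409894375, 1.1598712559510747, 0.06179055795957142]) @ [[0.35, -0.42, 0.84],[-0.94, -0.13, 0.33],[0.03, 0.9, 0.44]]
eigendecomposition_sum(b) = [[-0.89, 0.69, -1.36], [0.19, -0.15, 0.29], [-1.10, 0.86, -1.68]] + [[0.60, 0.15, -0.46], [0.89, 0.22, -0.68], [0.06, 0.01, -0.04]] + [[-0.01, 0.01, 0.01], [-0.11, 0.07, 0.1], [-0.05, 0.03, 0.04]]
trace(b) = -1.84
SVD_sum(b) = [[-0.69,0.83,-1.66], [0.01,-0.01,0.03], [-0.75,0.91,-1.81]] + [[0.39, 0.05, -0.13], [0.96, 0.13, -0.33], [-0.34, -0.05, 0.12]] + [[-0.00, -0.04, -0.02], [0.00, 0.03, 0.01], [0.00, 0.03, 0.02]]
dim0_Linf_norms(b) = [1.09, 0.9, 1.81]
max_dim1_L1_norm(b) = 3.67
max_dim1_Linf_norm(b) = 1.81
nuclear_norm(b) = 4.16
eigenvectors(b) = [[0.62, -0.56, 0.08], [-0.13, -0.83, 0.91], [0.77, -0.05, 0.41]]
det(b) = -0.21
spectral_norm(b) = 2.93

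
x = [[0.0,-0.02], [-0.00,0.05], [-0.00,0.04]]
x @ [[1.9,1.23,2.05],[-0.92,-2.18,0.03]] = [[0.02, 0.04, -0.0], [-0.05, -0.11, 0.00], [-0.04, -0.09, 0.00]]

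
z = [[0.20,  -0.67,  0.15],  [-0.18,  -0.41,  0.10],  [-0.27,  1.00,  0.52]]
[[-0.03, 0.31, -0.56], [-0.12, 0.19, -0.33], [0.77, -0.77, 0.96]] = z @ [[0.35, -0.03, -0.05], [0.37, -0.56, 0.86], [0.96, -0.42, 0.16]]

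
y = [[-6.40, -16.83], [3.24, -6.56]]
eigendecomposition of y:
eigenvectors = [[0.92+0.00j, (0.92-0j)], [-0.4j, 0.00+0.40j]]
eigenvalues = [(-6.48+7.38j), (-6.48-7.38j)]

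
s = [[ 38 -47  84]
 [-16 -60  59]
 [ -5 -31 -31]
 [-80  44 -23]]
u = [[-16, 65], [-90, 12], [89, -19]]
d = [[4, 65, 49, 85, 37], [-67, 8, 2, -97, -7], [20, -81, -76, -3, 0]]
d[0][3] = 85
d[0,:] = [4, 65, 49, 85, 37]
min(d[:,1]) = -81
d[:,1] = [65, 8, -81]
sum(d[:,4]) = 30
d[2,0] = 20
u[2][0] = 89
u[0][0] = -16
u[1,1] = 12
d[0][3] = 85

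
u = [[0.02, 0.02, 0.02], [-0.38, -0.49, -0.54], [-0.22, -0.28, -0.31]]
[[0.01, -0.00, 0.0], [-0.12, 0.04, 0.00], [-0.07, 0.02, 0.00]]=u @ [[0.09, 0.10, 0.05], [0.1, -0.05, -0.12], [0.07, -0.1, 0.07]]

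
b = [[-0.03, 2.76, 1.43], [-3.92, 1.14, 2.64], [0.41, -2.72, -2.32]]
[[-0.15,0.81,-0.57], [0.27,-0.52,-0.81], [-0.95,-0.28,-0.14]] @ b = [[-3.4, 2.06, 3.25],[1.7, 2.36, 0.89],[1.07, -2.56, -1.77]]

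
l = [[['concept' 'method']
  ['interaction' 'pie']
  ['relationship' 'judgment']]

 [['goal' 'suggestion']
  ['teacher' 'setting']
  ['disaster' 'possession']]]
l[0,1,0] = 'interaction'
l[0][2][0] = 'relationship'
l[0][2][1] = 'judgment'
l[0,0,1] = 'method'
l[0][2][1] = 'judgment'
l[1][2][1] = 'possession'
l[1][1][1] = 'setting'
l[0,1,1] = 'pie'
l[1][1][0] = 'teacher'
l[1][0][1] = 'suggestion'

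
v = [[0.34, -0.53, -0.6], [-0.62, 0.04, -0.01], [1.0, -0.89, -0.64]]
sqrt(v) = [[(0.71-0.07j),-0.42+0.56j,(-0.5+0.41j)],[(-0.59-0.08j),(0.52+0.59j),0.05+0.44j],[(0.92-0.04j),(-0.79+0.3j),(-0.16+0.22j)]]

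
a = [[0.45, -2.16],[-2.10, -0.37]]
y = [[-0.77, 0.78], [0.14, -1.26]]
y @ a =[[-1.98, 1.37], [2.71, 0.16]]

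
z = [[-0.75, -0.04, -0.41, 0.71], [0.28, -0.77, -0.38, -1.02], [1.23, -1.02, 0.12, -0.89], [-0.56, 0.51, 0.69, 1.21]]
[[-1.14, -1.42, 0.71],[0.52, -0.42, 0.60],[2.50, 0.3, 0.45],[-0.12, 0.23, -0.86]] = z@[[1.12,  0.51,  0.34], [-1.14,  1.08,  -0.65], [1.21,  1.20,  -1.4], [0.21,  -0.71,  0.52]]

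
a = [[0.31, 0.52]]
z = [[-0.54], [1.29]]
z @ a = [[-0.17, -0.28], [0.40, 0.67]]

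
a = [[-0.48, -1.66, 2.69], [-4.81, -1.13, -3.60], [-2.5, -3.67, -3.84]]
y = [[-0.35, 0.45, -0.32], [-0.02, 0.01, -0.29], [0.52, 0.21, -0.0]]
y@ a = [[-1.2, 1.25, -1.33], [0.69, 1.09, 1.02], [-1.26, -1.10, 0.64]]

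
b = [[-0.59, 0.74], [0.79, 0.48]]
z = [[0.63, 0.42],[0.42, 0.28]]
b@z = [[-0.06, -0.04],[0.7, 0.47]]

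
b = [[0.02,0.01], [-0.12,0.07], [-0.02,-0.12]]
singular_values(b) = [0.15, 0.11]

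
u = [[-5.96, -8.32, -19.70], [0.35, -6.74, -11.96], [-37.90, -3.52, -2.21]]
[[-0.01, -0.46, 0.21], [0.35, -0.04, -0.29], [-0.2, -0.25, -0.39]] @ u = [[-8.06, 2.44, 5.23], [8.89, -1.62, -5.78], [15.89, 4.72, 7.79]]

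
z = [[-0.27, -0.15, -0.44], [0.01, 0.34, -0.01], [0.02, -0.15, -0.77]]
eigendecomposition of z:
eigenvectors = [[1.00, -0.67, 0.14], [-0.02, -0.0, -0.98], [0.05, -0.74, 0.14]]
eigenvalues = [-0.29, -0.75, 0.34]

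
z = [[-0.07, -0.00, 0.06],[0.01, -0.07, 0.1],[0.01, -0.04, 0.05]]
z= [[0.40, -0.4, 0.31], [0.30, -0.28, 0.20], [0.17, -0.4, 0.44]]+[[-0.47, 0.4, -0.25], [-0.29, 0.21, -0.10], [-0.16, 0.36, -0.39]]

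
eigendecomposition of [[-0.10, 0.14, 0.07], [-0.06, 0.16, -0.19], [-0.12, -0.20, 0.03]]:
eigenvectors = [[-0.71+0.00j, (-0.71-0j), -0.16+0.00j], [(0.04-0.39j), (0.04+0.39j), -0.76+0.00j], [(-0-0.58j), -0.00+0.58j, 0.63+0.00j]]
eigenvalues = [(-0.11+0.13j), (-0.11-0.13j), (0.3+0j)]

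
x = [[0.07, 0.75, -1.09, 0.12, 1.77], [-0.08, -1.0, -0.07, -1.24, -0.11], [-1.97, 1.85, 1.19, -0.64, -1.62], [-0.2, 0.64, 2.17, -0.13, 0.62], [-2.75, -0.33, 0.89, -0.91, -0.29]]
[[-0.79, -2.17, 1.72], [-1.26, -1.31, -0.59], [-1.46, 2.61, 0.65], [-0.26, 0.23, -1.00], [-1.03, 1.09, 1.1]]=x@[[0.04, -0.53, -0.8], [-0.54, 0.05, 0.38], [0.19, 0.41, -0.74], [1.46, 1.12, 0.23], [-0.2, -1.05, 0.37]]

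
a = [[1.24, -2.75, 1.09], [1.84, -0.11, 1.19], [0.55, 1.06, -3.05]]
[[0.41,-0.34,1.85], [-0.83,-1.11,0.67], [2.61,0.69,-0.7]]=a @[[0.16, -0.38, 0.27], [-0.47, -0.19, -0.51], [-0.99, -0.36, 0.10]]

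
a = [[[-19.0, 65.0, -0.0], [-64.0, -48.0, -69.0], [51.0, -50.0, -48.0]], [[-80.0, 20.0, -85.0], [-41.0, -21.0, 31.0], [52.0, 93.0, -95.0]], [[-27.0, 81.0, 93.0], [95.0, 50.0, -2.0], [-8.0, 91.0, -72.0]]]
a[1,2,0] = 52.0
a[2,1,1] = 50.0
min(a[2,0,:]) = -27.0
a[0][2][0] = 51.0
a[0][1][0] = -64.0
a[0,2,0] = 51.0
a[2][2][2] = -72.0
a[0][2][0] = 51.0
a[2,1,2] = -2.0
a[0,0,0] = -19.0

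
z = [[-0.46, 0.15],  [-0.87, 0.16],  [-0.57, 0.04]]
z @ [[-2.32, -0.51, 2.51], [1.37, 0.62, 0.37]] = [[1.27, 0.33, -1.10], [2.24, 0.54, -2.12], [1.38, 0.32, -1.42]]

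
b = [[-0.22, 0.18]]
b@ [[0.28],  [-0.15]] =[[-0.09]]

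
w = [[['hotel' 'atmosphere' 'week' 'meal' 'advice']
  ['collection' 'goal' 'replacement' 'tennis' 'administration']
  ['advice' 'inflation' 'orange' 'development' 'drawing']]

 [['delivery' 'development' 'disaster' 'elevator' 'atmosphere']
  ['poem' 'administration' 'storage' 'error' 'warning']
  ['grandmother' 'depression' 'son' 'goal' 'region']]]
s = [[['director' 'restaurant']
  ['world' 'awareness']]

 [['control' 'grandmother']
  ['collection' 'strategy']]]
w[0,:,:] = [['hotel', 'atmosphere', 'week', 'meal', 'advice'], ['collection', 'goal', 'replacement', 'tennis', 'administration'], ['advice', 'inflation', 'orange', 'development', 'drawing']]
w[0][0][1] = 'atmosphere'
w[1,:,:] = [['delivery', 'development', 'disaster', 'elevator', 'atmosphere'], ['poem', 'administration', 'storage', 'error', 'warning'], ['grandmother', 'depression', 'son', 'goal', 'region']]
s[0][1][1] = 'awareness'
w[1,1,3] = 'error'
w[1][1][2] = 'storage'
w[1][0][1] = 'development'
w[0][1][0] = 'collection'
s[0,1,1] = 'awareness'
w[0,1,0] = 'collection'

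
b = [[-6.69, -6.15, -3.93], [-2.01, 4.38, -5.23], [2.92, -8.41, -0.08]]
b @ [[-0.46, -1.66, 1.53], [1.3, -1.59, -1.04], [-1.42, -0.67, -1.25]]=[[0.66,23.52,1.07], [14.05,-0.12,-1.09], [-12.16,8.58,13.31]]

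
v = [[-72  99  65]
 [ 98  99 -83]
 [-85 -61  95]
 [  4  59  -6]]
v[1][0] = 98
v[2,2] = 95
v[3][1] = 59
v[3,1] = 59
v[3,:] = [4, 59, -6]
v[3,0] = 4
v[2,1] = -61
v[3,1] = 59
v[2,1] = -61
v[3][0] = 4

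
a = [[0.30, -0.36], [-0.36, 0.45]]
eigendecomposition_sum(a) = [[0.0,0.0], [0.00,0.0]] + [[0.30,-0.36], [-0.36,0.45]]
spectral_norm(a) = 0.74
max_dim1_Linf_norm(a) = 0.45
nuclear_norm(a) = 0.75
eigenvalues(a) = [0.01, 0.74]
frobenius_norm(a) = 0.74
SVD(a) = [[-0.63, 0.78],  [0.78, 0.63]] @ diag([0.7427295201639378, 0.007270479836062129]) @ [[-0.63,0.78], [0.78,0.63]]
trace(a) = 0.75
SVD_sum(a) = [[0.30,-0.36], [-0.36,0.45]] + [[0.00, 0.00], [0.00, 0.0]]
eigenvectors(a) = [[-0.78, 0.63], [-0.63, -0.78]]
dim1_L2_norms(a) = [0.47, 0.58]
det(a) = 0.01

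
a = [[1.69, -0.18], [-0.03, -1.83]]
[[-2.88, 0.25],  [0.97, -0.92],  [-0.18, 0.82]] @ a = [[-4.87, 0.06], [1.67, 1.51], [-0.33, -1.47]]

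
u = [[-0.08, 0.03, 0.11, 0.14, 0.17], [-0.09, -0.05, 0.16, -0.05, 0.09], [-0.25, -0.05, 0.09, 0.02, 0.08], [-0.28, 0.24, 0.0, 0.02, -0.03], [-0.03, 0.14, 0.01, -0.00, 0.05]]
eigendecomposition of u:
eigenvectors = [[(0.12-0.54j), 0.12+0.54j, (0.14+0j), 0.31-0.31j, 0.31+0.31j], [(0.22-0.14j), (0.22+0.14j), (0.15+0j), (0.12-0.37j), 0.12+0.37j], [(0.56+0j), 0.56-0.00j, (-0.39+0j), (0.7+0j), 0.70-0.00j], [0.53-0.06j, (0.53+0.06j), (-0.5+0j), (0.11+0.29j), 0.11-0.29j], [(-0.02-0.14j), (-0.02+0.14j), (0.75+0j), (-0.23+0.07j), (-0.23-0.07j)]]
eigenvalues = [(0.04+0.23j), (0.04-0.23j), (0.07+0j), (-0.05+0.15j), (-0.05-0.15j)]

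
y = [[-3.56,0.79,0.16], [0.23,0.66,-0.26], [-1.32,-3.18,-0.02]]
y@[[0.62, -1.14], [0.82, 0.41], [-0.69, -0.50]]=[[-1.67, 4.3],[0.86, 0.14],[-3.41, 0.21]]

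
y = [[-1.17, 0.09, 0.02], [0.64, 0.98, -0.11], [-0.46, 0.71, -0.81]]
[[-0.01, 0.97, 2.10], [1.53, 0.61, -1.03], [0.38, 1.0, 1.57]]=y @ [[0.14, -0.74, -1.81], [1.56, 1.13, 0.03], [0.82, 0.18, -0.88]]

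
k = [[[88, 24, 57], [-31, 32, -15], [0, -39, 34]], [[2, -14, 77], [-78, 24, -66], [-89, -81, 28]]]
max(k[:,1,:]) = 32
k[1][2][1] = -81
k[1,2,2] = 28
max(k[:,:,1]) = 32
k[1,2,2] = 28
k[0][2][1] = -39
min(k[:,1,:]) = -78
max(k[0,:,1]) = 32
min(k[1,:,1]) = -81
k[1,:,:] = [[2, -14, 77], [-78, 24, -66], [-89, -81, 28]]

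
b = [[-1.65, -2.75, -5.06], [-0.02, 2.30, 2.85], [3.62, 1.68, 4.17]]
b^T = [[-1.65, -0.02, 3.62],  [-2.75, 2.3, 1.68],  [-5.06, 2.85, 4.17]]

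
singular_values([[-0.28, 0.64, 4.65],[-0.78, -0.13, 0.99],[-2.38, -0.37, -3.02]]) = [5.76, 2.32, 0.25]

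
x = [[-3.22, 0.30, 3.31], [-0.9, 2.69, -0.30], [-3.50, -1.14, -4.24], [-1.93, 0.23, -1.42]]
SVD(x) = [[0.13,0.96,-0.24], [-0.07,0.22,0.95], [-0.92,0.05,-0.16], [-0.37,0.17,0.14]] @ diag([6.088568681714039, 4.707360259095337, 2.7644331786355183]) @ [[0.58, 0.14, 0.80], [-0.81, 0.18, 0.56], [0.07, 0.97, -0.22]]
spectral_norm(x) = 6.09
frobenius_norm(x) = 8.18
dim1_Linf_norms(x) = [3.31, 2.69, 4.24, 1.93]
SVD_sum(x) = [[0.47,0.11,0.65], [-0.23,-0.05,-0.32], [-3.26,-0.76,-4.48], [-1.3,-0.30,-1.79]] + [[-3.65, 0.83, 2.51], [-0.86, 0.20, 0.59], [-0.21, 0.05, 0.14], [-0.66, 0.15, 0.45]] + [[-0.05,  -0.64,  0.14], [0.19,  2.55,  -0.57], [-0.03,  -0.43,  0.10], [0.03,  0.38,  -0.09]]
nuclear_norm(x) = 13.56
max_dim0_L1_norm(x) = 9.55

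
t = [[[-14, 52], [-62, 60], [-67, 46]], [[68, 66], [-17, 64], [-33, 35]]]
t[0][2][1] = 46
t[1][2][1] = 35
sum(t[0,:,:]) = 15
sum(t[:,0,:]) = 172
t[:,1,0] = [-62, -17]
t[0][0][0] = -14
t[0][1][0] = -62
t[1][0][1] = 66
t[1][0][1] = 66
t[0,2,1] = 46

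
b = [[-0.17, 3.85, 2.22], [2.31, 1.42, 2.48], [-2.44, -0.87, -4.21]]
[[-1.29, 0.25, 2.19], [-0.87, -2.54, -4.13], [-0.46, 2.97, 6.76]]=b @[[-0.58, -1.01, -1.34], [-0.7, 0.1, 1.12], [0.59, -0.14, -1.06]]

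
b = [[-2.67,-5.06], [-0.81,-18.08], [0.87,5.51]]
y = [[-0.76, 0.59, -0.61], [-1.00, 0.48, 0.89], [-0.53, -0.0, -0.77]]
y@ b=[[1.02,-10.18], [3.06,1.29], [0.75,-1.56]]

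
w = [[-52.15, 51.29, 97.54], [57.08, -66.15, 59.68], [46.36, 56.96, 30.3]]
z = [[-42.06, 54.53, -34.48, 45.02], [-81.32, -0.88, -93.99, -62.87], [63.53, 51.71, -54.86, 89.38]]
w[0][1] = 51.29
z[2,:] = [63.53, 51.71, -54.86, 89.38]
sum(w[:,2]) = 187.52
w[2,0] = 46.36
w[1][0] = 57.08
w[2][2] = 30.3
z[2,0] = 63.53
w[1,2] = 59.68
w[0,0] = -52.15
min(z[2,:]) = -54.86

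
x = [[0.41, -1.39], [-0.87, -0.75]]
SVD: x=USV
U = [[0.86,  0.5], [0.50,  -0.86]]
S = [1.58, 0.96]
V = [[-0.05, -1.0], [1.0, -0.05]]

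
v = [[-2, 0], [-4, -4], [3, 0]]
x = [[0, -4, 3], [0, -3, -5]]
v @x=[[0, 8, -6], [0, 28, 8], [0, -12, 9]]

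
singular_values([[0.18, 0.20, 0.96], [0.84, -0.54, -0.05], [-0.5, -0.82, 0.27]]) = [1.0, 1.0, 0.99]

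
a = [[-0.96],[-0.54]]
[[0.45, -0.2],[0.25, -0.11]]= a @ [[-0.47, 0.21]]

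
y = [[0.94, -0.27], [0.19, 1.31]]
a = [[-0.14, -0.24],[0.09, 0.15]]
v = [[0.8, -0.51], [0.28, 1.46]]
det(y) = 1.28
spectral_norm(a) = 0.33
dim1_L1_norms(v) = [1.31, 1.74]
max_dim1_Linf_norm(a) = 0.24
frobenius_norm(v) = 1.76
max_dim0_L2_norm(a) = 0.28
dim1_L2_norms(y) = [0.98, 1.32]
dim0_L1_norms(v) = [1.08, 1.97]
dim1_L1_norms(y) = [1.21, 1.5]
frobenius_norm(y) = 1.65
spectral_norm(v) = 1.55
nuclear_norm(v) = 2.39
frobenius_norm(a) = 0.33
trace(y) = 2.25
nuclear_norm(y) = 2.30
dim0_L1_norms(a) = [0.23, 0.39]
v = a + y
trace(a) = 0.01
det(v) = 1.31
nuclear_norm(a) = 0.33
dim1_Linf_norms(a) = [0.24, 0.15]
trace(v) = 2.26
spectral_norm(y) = 1.34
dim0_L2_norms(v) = [0.85, 1.55]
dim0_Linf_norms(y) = [0.94, 1.31]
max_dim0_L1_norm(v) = 1.97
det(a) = 0.00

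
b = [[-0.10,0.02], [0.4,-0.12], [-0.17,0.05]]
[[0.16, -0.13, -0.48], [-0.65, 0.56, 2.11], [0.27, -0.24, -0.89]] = b@[[-1.45, 1.26, 3.95],[0.56, -0.44, -4.44]]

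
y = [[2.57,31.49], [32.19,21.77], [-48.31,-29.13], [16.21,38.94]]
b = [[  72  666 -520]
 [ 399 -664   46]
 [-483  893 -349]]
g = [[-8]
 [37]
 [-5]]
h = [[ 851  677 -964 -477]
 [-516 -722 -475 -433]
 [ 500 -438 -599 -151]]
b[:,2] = [-520, 46, -349]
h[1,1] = -722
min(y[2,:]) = -48.31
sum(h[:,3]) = -1061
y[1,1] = 21.77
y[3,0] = 16.21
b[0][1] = 666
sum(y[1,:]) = 53.959999999999994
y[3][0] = 16.21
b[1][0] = 399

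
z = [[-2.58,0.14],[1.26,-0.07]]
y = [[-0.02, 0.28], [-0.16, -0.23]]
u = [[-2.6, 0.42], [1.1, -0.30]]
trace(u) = -2.90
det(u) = 0.32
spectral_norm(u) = 2.87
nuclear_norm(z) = 2.88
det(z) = 0.00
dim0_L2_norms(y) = [0.16, 0.36]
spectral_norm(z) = 2.88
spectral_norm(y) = 0.37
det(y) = 0.05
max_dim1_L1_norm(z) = 2.72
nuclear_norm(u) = 2.98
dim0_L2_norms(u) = [2.82, 0.52]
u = y + z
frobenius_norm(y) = 0.40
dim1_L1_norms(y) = [0.3, 0.39]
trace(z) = -2.65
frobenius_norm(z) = 2.88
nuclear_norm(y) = 0.51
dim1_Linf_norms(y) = [0.28, 0.23]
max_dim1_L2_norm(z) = 2.58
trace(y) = -0.25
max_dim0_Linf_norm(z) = 2.58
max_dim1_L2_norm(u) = 2.63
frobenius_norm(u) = 2.87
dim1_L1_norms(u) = [3.02, 1.4]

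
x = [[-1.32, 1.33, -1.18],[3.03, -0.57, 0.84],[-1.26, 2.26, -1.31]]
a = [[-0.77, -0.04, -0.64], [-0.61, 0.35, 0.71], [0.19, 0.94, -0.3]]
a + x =[[-2.09, 1.29, -1.82], [2.42, -0.22, 1.55], [-1.07, 3.2, -1.61]]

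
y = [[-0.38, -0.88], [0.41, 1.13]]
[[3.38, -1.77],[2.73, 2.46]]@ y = [[-2.01, -4.97], [-0.03, 0.38]]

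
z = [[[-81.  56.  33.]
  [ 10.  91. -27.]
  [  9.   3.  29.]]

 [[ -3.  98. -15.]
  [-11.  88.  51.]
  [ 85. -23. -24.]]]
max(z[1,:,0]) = 85.0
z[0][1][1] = 91.0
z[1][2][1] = -23.0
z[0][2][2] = 29.0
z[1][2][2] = -24.0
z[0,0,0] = -81.0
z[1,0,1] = 98.0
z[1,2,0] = 85.0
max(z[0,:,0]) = 10.0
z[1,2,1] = -23.0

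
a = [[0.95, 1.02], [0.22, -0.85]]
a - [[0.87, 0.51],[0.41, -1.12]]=[[0.08, 0.51], [-0.19, 0.27]]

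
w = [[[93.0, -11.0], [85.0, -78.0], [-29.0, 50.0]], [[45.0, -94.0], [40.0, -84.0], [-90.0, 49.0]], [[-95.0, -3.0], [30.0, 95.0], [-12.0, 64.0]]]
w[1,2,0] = -90.0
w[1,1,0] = 40.0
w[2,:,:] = [[-95.0, -3.0], [30.0, 95.0], [-12.0, 64.0]]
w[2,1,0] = 30.0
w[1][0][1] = -94.0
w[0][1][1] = -78.0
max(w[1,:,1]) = 49.0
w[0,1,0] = 85.0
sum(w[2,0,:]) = -98.0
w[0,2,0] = -29.0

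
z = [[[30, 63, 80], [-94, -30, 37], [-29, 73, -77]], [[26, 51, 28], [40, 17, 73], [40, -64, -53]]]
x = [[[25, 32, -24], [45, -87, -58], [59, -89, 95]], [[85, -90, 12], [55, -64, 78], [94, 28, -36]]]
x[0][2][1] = -89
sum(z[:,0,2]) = 108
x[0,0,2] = -24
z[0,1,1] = -30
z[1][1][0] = 40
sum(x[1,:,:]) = 162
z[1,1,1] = 17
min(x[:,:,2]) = -58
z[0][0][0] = 30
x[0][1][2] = -58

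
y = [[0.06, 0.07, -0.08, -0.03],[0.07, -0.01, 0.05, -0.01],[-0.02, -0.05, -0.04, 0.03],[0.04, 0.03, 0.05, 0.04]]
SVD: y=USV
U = [[-0.96,0.22,-0.14,0.12], [-0.10,-0.65,-0.64,-0.38], [0.26,0.40,-0.74,0.48], [-0.06,-0.60,0.15,0.78]]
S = [0.13, 0.12, 0.05, 0.05]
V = [[-0.57, -0.63, 0.45, 0.27],  [-0.55, -0.14, -0.82, -0.1],  [-0.61, 0.72, 0.3, -0.10],  [0.04, 0.24, -0.19, 0.95]]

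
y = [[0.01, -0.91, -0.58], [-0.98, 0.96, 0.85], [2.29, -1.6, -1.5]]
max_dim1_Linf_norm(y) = 2.29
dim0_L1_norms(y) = [3.28, 3.47, 2.93]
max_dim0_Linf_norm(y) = 2.29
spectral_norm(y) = 3.64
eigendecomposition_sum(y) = [[-0.06+0.41j, (-0.55+0.06j), -0.32-0.01j], [(-0.17-0.77j), (0.93-0.49j), 0.58-0.19j], [0.61+1.38j, (-1.56+1.27j), (-1.01+0.59j)]] + [[(-0.06-0.41j), -0.55-0.06j, -0.32+0.01j], [(-0.17+0.77j), 0.93+0.49j, 0.58+0.19j], [(0.61-1.38j), -1.56-1.27j, -1.01-0.59j]] + [[(0.14+0j), 0.19+0.00j, 0.07+0.00j], [-0.65-0.00j, (-0.91-0j), -0.32-0.00j], [1.07+0.00j, 1.51+0.00j, (0.53+0j)]]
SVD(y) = [[-0.22, -0.93, 0.28], [0.44, 0.16, 0.88], [-0.87, 0.32, 0.38]] @ diag([3.6360779177798563, 0.7755917067514642, 0.024390167118318734]) @ [[-0.67, 0.55, 0.5], [0.72, 0.64, 0.26], [0.17, -0.53, 0.83]]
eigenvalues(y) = [(-0.14+0.51j), (-0.14-0.51j), (-0.24+0j)]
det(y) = -0.07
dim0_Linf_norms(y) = [2.29, 1.6, 1.5]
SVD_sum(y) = [[0.53, -0.44, -0.4],[-1.07, 0.89, 0.8],[2.11, -1.75, -1.57]] + [[-0.52, -0.46, -0.19], [0.09, 0.08, 0.03], [0.18, 0.16, 0.06]] + [[0.0, -0.0, 0.01], [0.00, -0.01, 0.02], [0.0, -0.0, 0.01]]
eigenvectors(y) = [[(0.2+0.13j), (0.2-0.13j), -0.11+0.00j], [(-0.44-0.09j), -0.44+0.09j, 0.51+0.00j], [0.86+0.00j, 0.86-0.00j, -0.85+0.00j]]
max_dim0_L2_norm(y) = 2.49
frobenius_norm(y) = 3.72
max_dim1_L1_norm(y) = 5.39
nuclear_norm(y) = 4.44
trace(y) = -0.53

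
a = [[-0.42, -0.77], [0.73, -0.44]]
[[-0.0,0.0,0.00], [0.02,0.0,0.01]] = a @ [[0.02, 0.00, 0.01], [-0.01, -0.0, -0.01]]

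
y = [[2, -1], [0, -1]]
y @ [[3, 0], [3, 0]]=[[3, 0], [-3, 0]]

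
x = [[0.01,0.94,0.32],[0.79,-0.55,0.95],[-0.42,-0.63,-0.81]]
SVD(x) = [[-0.28, 0.70, 0.65],[-0.71, -0.61, 0.35],[0.65, -0.37, 0.67]] @ diag([1.559880421916793, 1.269397327055398, 0.001869594955807954]) @ [[-0.54,-0.18,-0.83],  [-0.25,0.97,-0.05],  [0.81,0.18,-0.56]]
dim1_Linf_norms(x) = [0.94, 0.95, 0.81]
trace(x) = -1.35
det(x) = 0.00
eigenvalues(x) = [0.01, -0.85, -0.51]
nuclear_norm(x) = 2.83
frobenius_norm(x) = 2.01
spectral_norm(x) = 1.56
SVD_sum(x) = [[0.23, 0.08, 0.36], [0.59, 0.2, 0.92], [-0.54, -0.18, -0.83]] + [[-0.23, 0.86, -0.04], [0.2, -0.75, 0.04], [0.12, -0.45, 0.02]] + [[0.0,0.0,-0.00], [0.0,0.00,-0.00], [0.00,0.00,-0.0]]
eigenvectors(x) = [[0.81, 0.73, -0.75],[0.19, -0.51, 0.20],[-0.56, -0.45, 0.63]]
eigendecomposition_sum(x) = [[0.02, 0.01, 0.02], [0.00, 0.00, 0.00], [-0.01, -0.01, -0.01]] + [[-1.81, 0.7, -2.38], [1.27, -0.49, 1.67], [1.11, -0.43, 1.46]] + [[1.8,  0.23,  2.68], [-0.49,  -0.06,  -0.72], [-1.52,  -0.19,  -2.26]]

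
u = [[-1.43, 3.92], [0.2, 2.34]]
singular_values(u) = [4.71, 0.88]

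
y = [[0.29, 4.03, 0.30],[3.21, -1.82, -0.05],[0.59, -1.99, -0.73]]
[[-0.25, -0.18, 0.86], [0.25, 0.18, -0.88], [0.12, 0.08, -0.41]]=y@[[0.04, 0.03, -0.14],  [-0.07, -0.05, 0.24],  [0.06, 0.05, -0.21]]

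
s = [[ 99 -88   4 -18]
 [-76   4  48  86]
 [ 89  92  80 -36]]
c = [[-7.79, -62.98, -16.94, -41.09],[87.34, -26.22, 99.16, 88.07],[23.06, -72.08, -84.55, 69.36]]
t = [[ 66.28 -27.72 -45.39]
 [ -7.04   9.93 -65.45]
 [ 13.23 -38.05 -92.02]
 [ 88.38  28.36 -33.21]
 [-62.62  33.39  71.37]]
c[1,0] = 87.34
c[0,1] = -62.98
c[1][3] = 88.07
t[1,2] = -65.45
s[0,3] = -18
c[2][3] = 69.36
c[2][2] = -84.55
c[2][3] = 69.36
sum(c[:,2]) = -2.3299999999999983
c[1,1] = -26.22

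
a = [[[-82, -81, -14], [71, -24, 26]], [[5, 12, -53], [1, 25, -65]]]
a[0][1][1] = -24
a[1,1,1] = 25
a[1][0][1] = 12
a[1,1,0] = 1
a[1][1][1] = 25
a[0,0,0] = -82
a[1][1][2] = -65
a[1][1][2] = -65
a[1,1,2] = -65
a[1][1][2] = -65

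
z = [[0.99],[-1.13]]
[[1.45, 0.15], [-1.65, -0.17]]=z @ [[1.46, 0.15]]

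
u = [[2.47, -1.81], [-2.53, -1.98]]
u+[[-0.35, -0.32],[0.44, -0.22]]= [[2.12, -2.13], [-2.09, -2.2]]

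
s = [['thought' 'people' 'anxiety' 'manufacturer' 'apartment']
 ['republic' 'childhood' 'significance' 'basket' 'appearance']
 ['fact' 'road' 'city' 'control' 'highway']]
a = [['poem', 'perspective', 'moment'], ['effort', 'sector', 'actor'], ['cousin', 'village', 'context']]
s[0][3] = 'manufacturer'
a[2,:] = ['cousin', 'village', 'context']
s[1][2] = 'significance'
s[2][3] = 'control'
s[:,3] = ['manufacturer', 'basket', 'control']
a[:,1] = ['perspective', 'sector', 'village']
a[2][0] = 'cousin'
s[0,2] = 'anxiety'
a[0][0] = 'poem'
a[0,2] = 'moment'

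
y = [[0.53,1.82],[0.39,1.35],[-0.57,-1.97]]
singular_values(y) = [3.13, 0.0]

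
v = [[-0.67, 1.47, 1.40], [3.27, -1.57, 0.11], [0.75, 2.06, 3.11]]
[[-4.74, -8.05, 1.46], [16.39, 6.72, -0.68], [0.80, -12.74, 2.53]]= v @ [[4.76, 0.92, 1.01], [-0.56, -2.55, 2.46], [-0.52, -2.63, -1.06]]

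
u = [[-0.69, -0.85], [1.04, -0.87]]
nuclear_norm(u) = 2.45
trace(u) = -1.56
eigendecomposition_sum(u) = [[-0.34+0.51j, -0.42-0.35j], [0.52+0.43j, (-0.43+0.43j)]] + [[(-0.34-0.51j),  -0.43+0.35j], [0.52-0.43j,  -0.44-0.43j]]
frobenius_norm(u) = 1.74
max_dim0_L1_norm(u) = 1.73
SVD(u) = [[0.03,1.0], [1.00,-0.03]] @ diag([1.3561890103875833, 1.0944639638215354]) @ [[0.75, -0.66], [-0.66, -0.75]]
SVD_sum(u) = [[0.03, -0.03],  [1.02, -0.9]] + [[-0.72, -0.82], [0.02, 0.03]]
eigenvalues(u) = [(-0.78+0.94j), (-0.78-0.94j)]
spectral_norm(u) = 1.36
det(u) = 1.48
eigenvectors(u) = [[(0.06+0.67j), 0.06-0.67j], [0.74+0.00j, (0.74-0j)]]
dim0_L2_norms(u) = [1.25, 1.22]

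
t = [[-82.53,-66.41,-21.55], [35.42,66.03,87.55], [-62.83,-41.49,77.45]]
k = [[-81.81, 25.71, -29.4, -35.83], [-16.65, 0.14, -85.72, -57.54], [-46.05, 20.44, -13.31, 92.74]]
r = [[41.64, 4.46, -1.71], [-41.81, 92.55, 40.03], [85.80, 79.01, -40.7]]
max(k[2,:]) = 92.74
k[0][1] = 25.71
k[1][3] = -57.54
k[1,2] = -85.72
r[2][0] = 85.8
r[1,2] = 40.03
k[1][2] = -85.72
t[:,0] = [-82.53, 35.42, -62.83]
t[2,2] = 77.45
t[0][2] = -21.55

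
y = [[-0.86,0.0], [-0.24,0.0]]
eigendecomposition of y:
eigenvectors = [[0.0, 0.96],  [1.0, 0.27]]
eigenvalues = [0.0, -0.86]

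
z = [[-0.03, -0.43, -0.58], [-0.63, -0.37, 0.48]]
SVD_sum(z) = [[0.2, 0.07, -0.22], [-0.55, -0.19, 0.61]] + [[-0.23,-0.50,-0.36], [-0.08,-0.18,-0.13]]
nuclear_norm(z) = 1.59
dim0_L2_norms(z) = [0.63, 0.57, 0.75]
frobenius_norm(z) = 1.13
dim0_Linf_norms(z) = [0.63, 0.43, 0.58]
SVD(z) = [[-0.34,0.94], [0.94,0.34]] @ diag([0.8946673353662884, 0.6971157429212061]) @ [[-0.65,  -0.23,  0.72],[-0.35,  -0.76,  -0.55]]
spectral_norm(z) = 0.89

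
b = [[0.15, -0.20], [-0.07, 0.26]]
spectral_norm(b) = 0.36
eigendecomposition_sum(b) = [[0.05, 0.06], [0.02, 0.02]] + [[0.10, -0.26], [-0.09, 0.24]]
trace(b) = 0.41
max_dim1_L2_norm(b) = 0.27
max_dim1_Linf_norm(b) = 0.26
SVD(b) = [[-0.68, 0.73], [0.73, 0.68]] @ diag([0.3608319290471982, 0.06928433430493314]) @ [[-0.42, 0.91], [0.91, 0.42]]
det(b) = 0.03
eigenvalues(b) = [0.07, 0.34]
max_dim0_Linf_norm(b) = 0.26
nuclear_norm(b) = 0.43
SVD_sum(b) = [[0.1,-0.22],  [-0.11,0.24]] + [[0.05, 0.02],[0.04, 0.02]]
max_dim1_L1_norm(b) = 0.35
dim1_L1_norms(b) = [0.35, 0.33]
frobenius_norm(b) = 0.37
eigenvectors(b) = [[-0.94, 0.73], [-0.35, -0.68]]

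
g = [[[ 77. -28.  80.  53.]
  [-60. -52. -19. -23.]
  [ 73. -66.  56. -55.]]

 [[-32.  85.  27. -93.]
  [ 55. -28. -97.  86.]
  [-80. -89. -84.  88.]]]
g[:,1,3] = [-23.0, 86.0]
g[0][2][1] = -66.0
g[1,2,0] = -80.0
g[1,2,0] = -80.0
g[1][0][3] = -93.0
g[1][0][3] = -93.0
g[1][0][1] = 85.0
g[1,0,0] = -32.0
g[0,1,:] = [-60.0, -52.0, -19.0, -23.0]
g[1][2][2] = -84.0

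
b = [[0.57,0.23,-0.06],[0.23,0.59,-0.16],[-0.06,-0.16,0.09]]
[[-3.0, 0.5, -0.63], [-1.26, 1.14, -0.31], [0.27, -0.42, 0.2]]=b@[[-5.22,0.14,-1.08],[-0.45,1.24,0.57],[-1.27,-2.32,2.47]]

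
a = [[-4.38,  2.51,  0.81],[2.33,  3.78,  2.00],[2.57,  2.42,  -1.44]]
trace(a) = -2.04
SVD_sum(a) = [[-2.07, -1.25, -0.08], [3.44, 2.07, 0.14], [2.91, 1.75, 0.12]] + [[-2.23,3.60,1.42], [-1.26,2.03,0.80], [-0.11,0.17,0.07]] + [[-0.07, 0.16, -0.52], [0.15, -0.32, 1.06], [-0.23, 0.50, -1.63]]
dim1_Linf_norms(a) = [4.38, 3.78, 2.57]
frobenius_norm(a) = 8.02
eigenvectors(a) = [[0.26, 0.85, -0.01], [0.88, -0.11, -0.31], [0.41, -0.52, 0.95]]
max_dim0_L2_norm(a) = 5.59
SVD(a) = [[-0.42,  -0.87,  0.26], [0.69,  -0.49,  -0.53], [0.59,  -0.04,  0.81]] @ diag([5.791806326819059, 5.1330718088403335, 2.121167904223364]) @ [[0.86, 0.52, 0.03], [0.5, -0.81, -0.32], [-0.14, 0.29, -0.95]]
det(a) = 63.06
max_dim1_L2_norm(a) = 5.11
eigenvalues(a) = [5.4, -5.18, -2.25]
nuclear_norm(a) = 13.05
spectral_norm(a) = 5.79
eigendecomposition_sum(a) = [[0.41,1.27,0.42], [1.4,4.32,1.43], [0.65,2.01,0.66]] + [[-4.8, 1.24, 0.37], [0.60, -0.16, -0.05], [2.91, -0.75, -0.23]] + [[0.01,-0.01,0.01], [0.33,-0.38,0.62], [-0.99,1.17,-1.88]]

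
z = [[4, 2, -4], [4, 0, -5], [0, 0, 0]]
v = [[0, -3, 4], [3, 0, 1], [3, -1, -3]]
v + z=[[4, -1, 0], [7, 0, -4], [3, -1, -3]]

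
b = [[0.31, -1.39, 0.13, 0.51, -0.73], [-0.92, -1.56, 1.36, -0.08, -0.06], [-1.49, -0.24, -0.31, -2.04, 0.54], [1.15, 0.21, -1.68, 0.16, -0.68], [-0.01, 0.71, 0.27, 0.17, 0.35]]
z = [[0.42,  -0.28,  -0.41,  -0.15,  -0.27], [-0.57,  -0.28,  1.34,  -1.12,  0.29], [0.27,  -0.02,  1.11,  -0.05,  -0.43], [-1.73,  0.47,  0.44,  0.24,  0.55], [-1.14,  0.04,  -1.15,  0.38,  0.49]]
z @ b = [[0.83, -0.27, -0.02, 1.0, -0.50], [-3.21, 0.88, 1.09, -3.13, 2.02], [-1.61, -0.93, -0.37, -2.21, 0.29], [-1.35, 2.01, 0.02, -1.69, 1.5], [1.76, 2.23, -0.24, 1.91, 0.12]]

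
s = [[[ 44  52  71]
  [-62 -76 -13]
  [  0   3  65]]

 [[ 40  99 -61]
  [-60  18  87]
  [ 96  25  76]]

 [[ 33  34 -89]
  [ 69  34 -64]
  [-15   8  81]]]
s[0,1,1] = -76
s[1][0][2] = -61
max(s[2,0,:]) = 34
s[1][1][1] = 18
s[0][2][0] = 0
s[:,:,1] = [[52, -76, 3], [99, 18, 25], [34, 34, 8]]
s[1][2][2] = 76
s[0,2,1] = 3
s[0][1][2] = -13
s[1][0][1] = 99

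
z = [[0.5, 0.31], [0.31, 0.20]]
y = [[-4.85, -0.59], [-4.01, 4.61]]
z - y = [[5.35, 0.9], [4.32, -4.41]]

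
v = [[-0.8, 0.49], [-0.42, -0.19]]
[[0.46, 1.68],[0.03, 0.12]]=v @[[-0.29, -1.06], [0.46, 1.69]]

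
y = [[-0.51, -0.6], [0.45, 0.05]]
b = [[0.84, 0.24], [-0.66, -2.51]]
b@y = [[-0.32, -0.49], [-0.79, 0.27]]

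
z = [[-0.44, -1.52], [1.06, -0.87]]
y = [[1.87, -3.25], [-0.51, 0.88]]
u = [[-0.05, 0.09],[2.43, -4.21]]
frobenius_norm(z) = 2.09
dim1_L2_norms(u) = [0.1, 4.86]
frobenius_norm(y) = 3.89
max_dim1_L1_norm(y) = 5.12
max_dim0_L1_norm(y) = 4.13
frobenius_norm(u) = 4.86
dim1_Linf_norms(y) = [3.25, 0.88]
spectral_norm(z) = 1.76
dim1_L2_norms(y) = [3.75, 1.02]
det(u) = -0.01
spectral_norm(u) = 4.86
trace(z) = -1.31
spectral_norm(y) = 3.89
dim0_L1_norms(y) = [2.38, 4.13]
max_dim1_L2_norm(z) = 1.58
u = z @ y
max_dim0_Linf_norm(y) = 3.25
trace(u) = -4.26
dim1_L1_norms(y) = [5.12, 1.39]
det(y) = -0.01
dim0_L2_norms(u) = [2.43, 4.21]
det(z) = 1.99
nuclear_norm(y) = 3.89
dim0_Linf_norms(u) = [2.43, 4.21]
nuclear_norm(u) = 4.86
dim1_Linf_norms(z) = [1.52, 1.06]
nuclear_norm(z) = 2.89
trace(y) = 2.75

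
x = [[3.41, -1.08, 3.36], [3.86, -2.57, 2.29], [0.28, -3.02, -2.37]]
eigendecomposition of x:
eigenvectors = [[-0.69+0.00j, (-0.69-0j), -0.51+0.00j],[(-0.54+0.03j), -0.54-0.03j, (-0.06+0j)],[0.44-0.20j, (0.44+0.2j), 0.86+0.00j]]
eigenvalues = [(0.4+1.05j), (0.4-1.05j), (-2.34+0j)]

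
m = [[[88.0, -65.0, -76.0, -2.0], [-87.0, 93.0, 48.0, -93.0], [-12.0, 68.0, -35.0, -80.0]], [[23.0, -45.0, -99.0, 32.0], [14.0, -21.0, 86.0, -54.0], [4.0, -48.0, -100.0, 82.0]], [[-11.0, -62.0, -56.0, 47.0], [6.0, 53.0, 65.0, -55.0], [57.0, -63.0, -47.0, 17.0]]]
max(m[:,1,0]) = 14.0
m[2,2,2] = -47.0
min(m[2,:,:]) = -63.0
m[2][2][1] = -63.0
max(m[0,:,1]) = 93.0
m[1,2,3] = 82.0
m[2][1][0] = 6.0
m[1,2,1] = -48.0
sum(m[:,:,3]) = -106.0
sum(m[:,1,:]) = 55.0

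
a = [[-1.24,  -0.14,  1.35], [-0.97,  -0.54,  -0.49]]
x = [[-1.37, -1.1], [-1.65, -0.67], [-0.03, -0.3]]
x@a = [[2.77, 0.79, -1.31], [2.7, 0.59, -1.9], [0.33, 0.17, 0.11]]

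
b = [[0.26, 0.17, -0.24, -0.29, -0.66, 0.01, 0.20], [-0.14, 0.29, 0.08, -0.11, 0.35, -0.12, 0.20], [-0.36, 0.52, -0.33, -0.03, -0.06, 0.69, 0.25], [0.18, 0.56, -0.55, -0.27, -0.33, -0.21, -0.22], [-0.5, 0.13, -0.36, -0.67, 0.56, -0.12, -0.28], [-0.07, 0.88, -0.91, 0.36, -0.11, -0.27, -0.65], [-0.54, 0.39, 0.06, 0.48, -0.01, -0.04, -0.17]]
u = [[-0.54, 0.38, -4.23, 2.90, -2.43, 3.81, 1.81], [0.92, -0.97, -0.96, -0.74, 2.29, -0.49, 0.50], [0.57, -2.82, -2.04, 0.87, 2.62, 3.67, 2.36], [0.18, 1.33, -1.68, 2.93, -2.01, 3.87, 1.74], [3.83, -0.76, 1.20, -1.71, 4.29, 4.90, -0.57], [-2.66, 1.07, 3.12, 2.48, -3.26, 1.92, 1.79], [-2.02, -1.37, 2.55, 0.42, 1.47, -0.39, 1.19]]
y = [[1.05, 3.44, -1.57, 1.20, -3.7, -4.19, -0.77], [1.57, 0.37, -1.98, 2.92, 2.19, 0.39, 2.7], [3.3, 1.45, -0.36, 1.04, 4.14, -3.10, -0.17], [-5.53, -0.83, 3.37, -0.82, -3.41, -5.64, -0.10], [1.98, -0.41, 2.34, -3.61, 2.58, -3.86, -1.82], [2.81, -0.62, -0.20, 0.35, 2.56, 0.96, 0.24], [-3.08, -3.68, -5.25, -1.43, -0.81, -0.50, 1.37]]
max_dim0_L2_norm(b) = 1.28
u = b @ y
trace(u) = 6.78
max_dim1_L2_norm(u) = 7.9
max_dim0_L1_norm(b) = 2.94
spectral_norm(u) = 10.16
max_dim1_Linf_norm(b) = 0.91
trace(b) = 0.07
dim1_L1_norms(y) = [15.92, 12.12, 13.56, 19.7, 16.6, 7.74, 16.12]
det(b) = -0.03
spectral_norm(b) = 1.82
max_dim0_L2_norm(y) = 8.67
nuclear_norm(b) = 5.96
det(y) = -13557.39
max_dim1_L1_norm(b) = 3.25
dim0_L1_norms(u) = [10.72, 8.7, 15.78, 12.05, 18.37, 19.05, 9.96]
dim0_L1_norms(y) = [19.32, 10.8, 15.07, 11.37, 19.39, 18.64, 7.17]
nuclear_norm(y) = 39.87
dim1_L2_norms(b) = [0.84, 0.55, 1.03, 0.96, 1.12, 1.5, 0.84]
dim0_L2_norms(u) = [5.23, 3.8, 6.59, 5.25, 7.3, 8.43, 4.13]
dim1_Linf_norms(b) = [0.66, 0.35, 0.69, 0.56, 0.67, 0.91, 0.54]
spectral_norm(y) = 11.25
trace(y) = 5.15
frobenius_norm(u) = 15.94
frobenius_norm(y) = 17.96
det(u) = 400.70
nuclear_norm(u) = 32.20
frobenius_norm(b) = 2.68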